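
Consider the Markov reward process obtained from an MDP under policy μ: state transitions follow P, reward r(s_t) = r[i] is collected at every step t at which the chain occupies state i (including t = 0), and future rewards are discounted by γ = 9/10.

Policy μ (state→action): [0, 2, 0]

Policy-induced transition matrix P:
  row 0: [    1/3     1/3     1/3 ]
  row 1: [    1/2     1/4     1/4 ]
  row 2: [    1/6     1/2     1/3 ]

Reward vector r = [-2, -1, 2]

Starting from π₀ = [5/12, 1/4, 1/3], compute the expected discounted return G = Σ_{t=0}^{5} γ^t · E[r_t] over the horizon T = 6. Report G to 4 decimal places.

G = -1.9629

t=0: π = [0.4167, 0.2500, 0.3333], E[r] = -0.4167, γ^t·E[r] = -0.416667, running G = -0.416667
t=1: π = [0.3194, 0.3681, 0.3125], E[r] = -0.3819, γ^t·E[r] = -0.343750, running G = -0.760417
t=2: π = [0.3426, 0.3547, 0.3027], E[r] = -0.4346, γ^t·E[r] = -0.352031, running G = -1.112448
t=3: π = [0.3420, 0.3542, 0.3038], E[r] = -0.4307, γ^t·E[r] = -0.313980, running G = -1.426428
t=4: π = [0.3417, 0.3544, 0.3038], E[r] = -0.4303, γ^t·E[r] = -0.282316, running G = -1.708744
t=5: π = [0.3418, 0.3544, 0.3038], E[r] = -0.4304, γ^t·E[r] = -0.254137, running G = -1.962881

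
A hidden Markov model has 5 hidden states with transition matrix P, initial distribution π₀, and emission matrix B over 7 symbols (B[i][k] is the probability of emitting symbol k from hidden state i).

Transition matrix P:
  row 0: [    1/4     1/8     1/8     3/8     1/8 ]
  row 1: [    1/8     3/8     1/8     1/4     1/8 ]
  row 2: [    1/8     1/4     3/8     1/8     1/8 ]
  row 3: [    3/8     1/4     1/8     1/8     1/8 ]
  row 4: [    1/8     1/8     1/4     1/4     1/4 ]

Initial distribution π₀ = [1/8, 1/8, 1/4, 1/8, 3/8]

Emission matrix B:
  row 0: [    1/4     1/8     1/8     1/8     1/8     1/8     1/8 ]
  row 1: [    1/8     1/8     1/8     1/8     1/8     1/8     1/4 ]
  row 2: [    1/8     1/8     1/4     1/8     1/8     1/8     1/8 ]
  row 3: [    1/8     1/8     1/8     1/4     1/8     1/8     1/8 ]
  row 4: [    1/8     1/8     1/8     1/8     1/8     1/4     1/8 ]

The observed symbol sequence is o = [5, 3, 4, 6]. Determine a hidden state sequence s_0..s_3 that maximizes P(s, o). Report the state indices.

t=0: δ = [1.562e-02, 1.562e-02, 3.125e-02, 1.562e-02, 9.375e-02]  (obs o_0=5)
t=1: δ = [1.465e-03, 1.465e-03, 2.930e-03, 5.859e-03, 2.930e-03]  ψ = [4, 4, 4, 4, 4]  (obs o_1=3)
t=2: δ = [2.747e-04, 1.831e-04, 1.373e-04, 9.155e-05, 9.155e-05]  ψ = [3, 3, 2, 3, 3]  (obs o_2=4)
t=3: δ = [8.583e-06, 1.717e-05, 6.437e-06, 1.287e-05, 4.292e-06]  ψ = [0, 1, 2, 0, 0]  (obs o_3=6)
backtrack: best end state = 1; path = [4, 3, 1, 1]

path = [4, 3, 1, 1]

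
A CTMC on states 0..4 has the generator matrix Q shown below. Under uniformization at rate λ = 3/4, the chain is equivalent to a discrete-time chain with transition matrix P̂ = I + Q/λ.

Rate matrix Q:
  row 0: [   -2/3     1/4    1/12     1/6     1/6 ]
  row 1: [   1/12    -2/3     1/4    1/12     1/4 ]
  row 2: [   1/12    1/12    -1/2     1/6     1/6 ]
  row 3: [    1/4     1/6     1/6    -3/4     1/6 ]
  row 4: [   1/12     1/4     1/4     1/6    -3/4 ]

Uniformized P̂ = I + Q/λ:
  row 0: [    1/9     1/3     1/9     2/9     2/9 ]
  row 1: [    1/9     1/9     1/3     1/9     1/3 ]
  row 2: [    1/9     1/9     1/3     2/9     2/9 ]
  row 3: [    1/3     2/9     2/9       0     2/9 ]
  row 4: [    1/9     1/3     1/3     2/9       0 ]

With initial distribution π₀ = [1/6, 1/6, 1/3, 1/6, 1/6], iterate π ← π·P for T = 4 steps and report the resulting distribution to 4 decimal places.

π = [0.1473, 0.2066, 0.2825, 0.1631, 0.2005]

t=0: π = [0.1667, 0.1667, 0.3333, 0.1667, 0.1667]
t=1: π = [0.1481, 0.2037, 0.2778, 0.1667, 0.2037]
t=2: π = [0.1481, 0.2078, 0.2819, 0.1626, 0.1996]
t=3: π = [0.1472, 0.2064, 0.2824, 0.1630, 0.2010]
t=4: π = [0.1473, 0.2066, 0.2825, 0.1631, 0.2005]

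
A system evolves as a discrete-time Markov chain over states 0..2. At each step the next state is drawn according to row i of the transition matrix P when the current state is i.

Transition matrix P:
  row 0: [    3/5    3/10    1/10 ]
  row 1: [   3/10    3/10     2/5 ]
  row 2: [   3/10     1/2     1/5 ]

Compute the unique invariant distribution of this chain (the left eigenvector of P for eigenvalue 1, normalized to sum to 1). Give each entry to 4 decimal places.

π = [0.4286, 0.3452, 0.2262]

Balance equations π_j = Σ_i π_i·P[i][j]:
  π_0 = 3/5·π_0 + 3/10·π_1 + 3/10·π_2
  π_1 = 3/10·π_0 + 3/10·π_1 + 1/2·π_2
  normalize: π_0 + π_1 + π_2 = 1
Solving the linear system gives exactly π = [3/7, 29/84, 19/84].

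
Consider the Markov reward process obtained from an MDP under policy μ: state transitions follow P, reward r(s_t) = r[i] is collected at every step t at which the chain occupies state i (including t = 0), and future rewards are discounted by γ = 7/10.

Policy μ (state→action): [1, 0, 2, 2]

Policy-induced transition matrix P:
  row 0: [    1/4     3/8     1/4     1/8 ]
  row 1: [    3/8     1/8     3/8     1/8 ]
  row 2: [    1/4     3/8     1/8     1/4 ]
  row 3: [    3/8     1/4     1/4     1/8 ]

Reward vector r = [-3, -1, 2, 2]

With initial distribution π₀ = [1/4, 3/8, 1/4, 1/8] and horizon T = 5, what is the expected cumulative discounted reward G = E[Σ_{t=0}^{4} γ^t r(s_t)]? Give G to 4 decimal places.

t=0: π = [0.2500, 0.3750, 0.2500, 0.1250], E[r] = -0.3750, γ^t·E[r] = -0.375000, running G = -0.375000
t=1: π = [0.3125, 0.2656, 0.2656, 0.1563], E[r] = -0.3594, γ^t·E[r] = -0.251563, running G = -0.626563
t=2: π = [0.3027, 0.2891, 0.2500, 0.1582], E[r] = -0.3809, γ^t·E[r] = -0.186621, running G = -0.813184
t=3: π = [0.3059, 0.2830, 0.2549, 0.1563], E[r] = -0.3784, γ^t·E[r] = -0.129797, running G = -0.942981
t=4: π = [0.3049, 0.2847, 0.2535, 0.1569], E[r] = -0.3787, γ^t·E[r] = -0.090924, running G = -1.033905

G = -1.0339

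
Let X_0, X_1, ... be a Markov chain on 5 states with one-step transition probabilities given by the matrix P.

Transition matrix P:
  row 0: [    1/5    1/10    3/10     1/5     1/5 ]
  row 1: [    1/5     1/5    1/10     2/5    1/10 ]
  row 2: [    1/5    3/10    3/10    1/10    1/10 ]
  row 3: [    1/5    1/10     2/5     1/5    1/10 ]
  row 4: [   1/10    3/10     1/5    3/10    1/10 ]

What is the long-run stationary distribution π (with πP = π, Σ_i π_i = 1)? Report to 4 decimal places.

π = [0.1881, 0.1977, 0.2710, 0.2243, 0.1188]

Balance equations π_j = Σ_i π_i·P[i][j]:
  π_0 = 1/5·π_0 + 1/5·π_1 + 1/5·π_2 + 1/5·π_3 + 1/10·π_4
  π_1 = 1/10·π_0 + 1/5·π_1 + 3/10·π_2 + 1/10·π_3 + 3/10·π_4
  π_2 = 3/10·π_0 + 1/10·π_1 + 3/10·π_2 + 2/5·π_3 + 1/5·π_4
  π_3 = 1/5·π_0 + 2/5·π_1 + 1/10·π_2 + 1/5·π_3 + 3/10·π_4
  normalize: π_0 + π_1 + π_2 + π_3 + π_4 = 1
Solving the linear system gives exactly π = [19/101, 699/3535, 958/3535, 793/3535, 12/101].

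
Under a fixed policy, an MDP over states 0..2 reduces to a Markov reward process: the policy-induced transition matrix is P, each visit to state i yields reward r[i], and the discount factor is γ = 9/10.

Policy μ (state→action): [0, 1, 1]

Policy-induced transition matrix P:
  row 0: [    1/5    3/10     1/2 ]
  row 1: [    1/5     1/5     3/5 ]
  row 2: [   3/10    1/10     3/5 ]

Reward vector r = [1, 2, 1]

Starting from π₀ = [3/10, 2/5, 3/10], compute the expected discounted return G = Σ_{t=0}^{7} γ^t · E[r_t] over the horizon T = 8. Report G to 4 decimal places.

G = 6.9121

t=0: π = [0.3000, 0.4000, 0.3000], E[r] = 1.4000, γ^t·E[r] = 1.400000, running G = 1.400000
t=1: π = [0.2300, 0.2000, 0.5700], E[r] = 1.2000, γ^t·E[r] = 1.080000, running G = 2.480000
t=2: π = [0.2570, 0.1660, 0.5770], E[r] = 1.1660, γ^t·E[r] = 0.944460, running G = 3.424460
t=3: π = [0.2577, 0.1680, 0.5743], E[r] = 1.1680, γ^t·E[r] = 0.851472, running G = 4.275932
t=4: π = [0.2574, 0.1683, 0.5742], E[r] = 1.1683, γ^t·E[r] = 0.766548, running G = 5.042480
t=5: π = [0.2574, 0.1683, 0.5743], E[r] = 1.1683, γ^t·E[r] = 0.689881, running G = 5.732361
t=6: π = [0.2574, 0.1683, 0.5743], E[r] = 1.1683, γ^t·E[r] = 0.620891, running G = 6.353252
t=7: π = [0.2574, 0.1683, 0.5743], E[r] = 1.1683, γ^t·E[r] = 0.558802, running G = 6.912055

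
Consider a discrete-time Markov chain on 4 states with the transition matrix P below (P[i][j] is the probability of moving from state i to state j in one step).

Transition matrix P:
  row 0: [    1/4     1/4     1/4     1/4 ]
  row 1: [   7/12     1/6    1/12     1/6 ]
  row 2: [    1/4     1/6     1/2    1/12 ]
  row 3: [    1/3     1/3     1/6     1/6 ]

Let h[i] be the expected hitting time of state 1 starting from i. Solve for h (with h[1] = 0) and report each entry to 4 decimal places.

h = [4.1818, 0.0000, 4.7273, 3.8182]

First-step conditioning: h[1] = 0; for i ≠ 1, h[i] = 1 + Σ_k P[i][k]·h[k].
  h[0] = 1 + 1/4·h[0] + 1/4·h[2] + 1/4·h[3]
  h[2] = 1 + 1/4·h[0] + 1/2·h[2] + 1/12·h[3]
  h[3] = 1 + 1/3·h[0] + 1/6·h[2] + 1/6·h[3]
Solving the 3×3 linear system over states ≠ 1 gives exactly h = [46/11, 0, 52/11, 42/11] (h[1] = 0 is the target).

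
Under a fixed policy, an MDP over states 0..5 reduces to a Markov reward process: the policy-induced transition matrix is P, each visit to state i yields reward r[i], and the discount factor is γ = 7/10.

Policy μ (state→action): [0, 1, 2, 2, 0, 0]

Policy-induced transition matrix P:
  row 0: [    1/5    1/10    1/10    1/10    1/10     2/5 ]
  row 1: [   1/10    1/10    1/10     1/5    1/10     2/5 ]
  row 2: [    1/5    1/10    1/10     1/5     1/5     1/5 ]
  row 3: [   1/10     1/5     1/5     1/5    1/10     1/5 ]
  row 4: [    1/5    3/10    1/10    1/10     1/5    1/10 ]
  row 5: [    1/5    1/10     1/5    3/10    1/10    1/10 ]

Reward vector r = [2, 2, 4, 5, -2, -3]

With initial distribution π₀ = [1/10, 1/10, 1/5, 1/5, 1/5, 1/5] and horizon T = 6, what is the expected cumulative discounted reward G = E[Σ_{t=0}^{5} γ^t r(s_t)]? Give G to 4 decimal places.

t=0: π = [0.1000, 0.1000, 0.2000, 0.2000, 0.2000, 0.2000], E[r] = 1.2000, γ^t·E[r] = 1.200000, running G = 1.200000
t=1: π = [0.1700, 0.1600, 0.1400, 0.1900, 0.1400, 0.2000], E[r] = 1.2900, γ^t·E[r] = 0.903000, running G = 2.103000
t=2: π = [0.1650, 0.1470, 0.1390, 0.1890, 0.1280, 0.2320], E[r] = 1.1730, γ^t·E[r] = 0.574770, running G = 2.677770
t=3: π = [0.1664, 0.1445, 0.1421, 0.1939, 0.1267, 0.2264], E[r] = 1.2271, γ^t·E[r] = 0.420895, running G = 3.098665
t=4: π = [0.1662, 0.1447, 0.1420, 0.1933, 0.1269, 0.2269], E[r] = 1.2222, γ^t·E[r] = 0.293445, running G = 3.392111
t=5: π = [0.1662, 0.1447, 0.1420, 0.1934, 0.1269, 0.2268], E[r] = 1.2226, γ^t·E[r] = 0.205484, running G = 3.597595

G = 3.5976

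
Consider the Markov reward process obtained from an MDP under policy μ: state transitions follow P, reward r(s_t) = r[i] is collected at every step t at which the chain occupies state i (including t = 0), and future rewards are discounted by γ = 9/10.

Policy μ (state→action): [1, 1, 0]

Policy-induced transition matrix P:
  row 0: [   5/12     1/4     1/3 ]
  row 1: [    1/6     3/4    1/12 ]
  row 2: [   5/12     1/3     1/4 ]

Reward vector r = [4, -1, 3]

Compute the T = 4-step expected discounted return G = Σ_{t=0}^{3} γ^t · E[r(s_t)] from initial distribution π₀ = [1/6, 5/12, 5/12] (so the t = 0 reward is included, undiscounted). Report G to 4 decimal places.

G = 4.5863

t=0: π = [0.1667, 0.4167, 0.4167], E[r] = 1.5000, γ^t·E[r] = 1.500000, running G = 1.500000
t=1: π = [0.3125, 0.4931, 0.1944], E[r] = 1.3403, γ^t·E[r] = 1.206250, running G = 2.706250
t=2: π = [0.2934, 0.5127, 0.1939], E[r] = 1.2425, γ^t·E[r] = 1.006406, running G = 3.712656
t=3: π = [0.2885, 0.5225, 0.1890], E[r] = 1.1984, γ^t·E[r] = 0.873633, running G = 4.586289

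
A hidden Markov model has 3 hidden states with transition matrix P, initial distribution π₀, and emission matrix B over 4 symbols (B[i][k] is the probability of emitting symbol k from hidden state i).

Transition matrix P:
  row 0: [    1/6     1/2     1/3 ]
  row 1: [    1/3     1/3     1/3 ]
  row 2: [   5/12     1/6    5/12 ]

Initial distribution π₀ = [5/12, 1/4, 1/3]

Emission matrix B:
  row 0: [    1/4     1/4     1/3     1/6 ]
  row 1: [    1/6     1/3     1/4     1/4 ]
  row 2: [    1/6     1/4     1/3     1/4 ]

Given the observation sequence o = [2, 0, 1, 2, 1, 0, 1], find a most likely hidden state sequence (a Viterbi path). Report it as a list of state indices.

t=0: δ = [1.389e-01, 6.250e-02, 1.111e-01]  (obs o_0=2)
t=1: δ = [1.157e-02, 1.157e-02, 7.716e-03]  ψ = [2, 0, 0]  (obs o_1=0)
t=2: δ = [9.645e-04, 1.929e-03, 9.645e-04]  ψ = [1, 0, 0]  (obs o_2=1)
t=3: δ = [2.143e-04, 1.608e-04, 2.143e-04]  ψ = [1, 1, 1]  (obs o_3=2)
t=4: δ = [2.233e-05, 3.572e-05, 2.233e-05]  ψ = [2, 0, 2]  (obs o_4=1)
t=5: δ = [2.977e-06, 1.985e-06, 1.985e-06]  ψ = [1, 1, 1]  (obs o_5=0)
t=6: δ = [2.067e-07, 4.961e-07, 2.481e-07]  ψ = [2, 0, 0]  (obs o_6=1)
backtrack: best end state = 1; path = [2, 0, 1, 0, 1, 0, 1]

path = [2, 0, 1, 0, 1, 0, 1]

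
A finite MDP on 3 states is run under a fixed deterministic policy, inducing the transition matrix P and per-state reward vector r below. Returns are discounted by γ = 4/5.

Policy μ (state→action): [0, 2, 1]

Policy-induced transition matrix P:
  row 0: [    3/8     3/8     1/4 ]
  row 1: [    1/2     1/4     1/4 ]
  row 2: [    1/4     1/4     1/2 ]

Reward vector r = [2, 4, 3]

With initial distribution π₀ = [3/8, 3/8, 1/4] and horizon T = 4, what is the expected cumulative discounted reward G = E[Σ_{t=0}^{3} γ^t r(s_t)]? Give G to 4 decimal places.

t=0: π = [0.3750, 0.3750, 0.2500], E[r] = 3.0000, γ^t·E[r] = 3.000000, running G = 3.000000
t=1: π = [0.3906, 0.2969, 0.3125], E[r] = 2.9063, γ^t·E[r] = 2.325000, running G = 5.325000
t=2: π = [0.3730, 0.2988, 0.3281], E[r] = 2.9258, γ^t·E[r] = 1.872500, running G = 7.197500
t=3: π = [0.3713, 0.2966, 0.3320], E[r] = 2.9253, γ^t·E[r] = 1.497750, running G = 8.695250

G = 8.6953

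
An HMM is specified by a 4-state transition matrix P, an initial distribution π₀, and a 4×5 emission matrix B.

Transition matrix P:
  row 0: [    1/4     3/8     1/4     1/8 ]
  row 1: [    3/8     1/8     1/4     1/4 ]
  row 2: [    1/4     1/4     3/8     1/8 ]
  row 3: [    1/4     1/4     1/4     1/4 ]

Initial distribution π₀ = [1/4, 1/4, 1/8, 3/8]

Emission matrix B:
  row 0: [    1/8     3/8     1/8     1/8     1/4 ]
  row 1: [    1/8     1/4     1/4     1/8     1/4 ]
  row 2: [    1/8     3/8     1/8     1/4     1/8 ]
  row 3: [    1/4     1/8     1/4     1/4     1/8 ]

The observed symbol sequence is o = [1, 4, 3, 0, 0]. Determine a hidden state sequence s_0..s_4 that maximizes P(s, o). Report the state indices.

t=0: δ = [9.375e-02, 6.250e-02, 4.688e-02, 4.688e-02]  (obs o_0=1)
t=1: δ = [5.859e-03, 8.789e-03, 2.930e-03, 1.953e-03]  ψ = [0, 0, 0, 1]  (obs o_1=4)
t=2: δ = [4.120e-04, 2.747e-04, 5.493e-04, 5.493e-04]  ψ = [1, 0, 1, 1]  (obs o_2=3)
t=3: δ = [1.717e-05, 1.931e-05, 2.575e-05, 3.433e-05]  ψ = [2, 0, 2, 3]  (obs o_3=0)
t=4: δ = [1.073e-06, 1.073e-06, 1.207e-06, 2.146e-06]  ψ = [3, 3, 2, 3]  (obs o_4=0)
backtrack: best end state = 3; path = [0, 1, 3, 3, 3]

path = [0, 1, 3, 3, 3]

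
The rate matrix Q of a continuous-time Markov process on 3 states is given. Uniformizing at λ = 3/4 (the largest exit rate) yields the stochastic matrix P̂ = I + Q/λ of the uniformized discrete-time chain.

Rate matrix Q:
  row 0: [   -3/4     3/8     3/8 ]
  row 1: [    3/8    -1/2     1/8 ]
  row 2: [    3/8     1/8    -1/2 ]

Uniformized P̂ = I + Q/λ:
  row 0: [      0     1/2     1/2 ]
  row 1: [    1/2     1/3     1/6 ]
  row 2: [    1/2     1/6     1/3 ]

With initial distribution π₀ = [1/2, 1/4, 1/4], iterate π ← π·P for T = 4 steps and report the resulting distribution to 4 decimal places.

π = [0.3438, 0.3281, 0.3281]

t=0: π = [0.5000, 0.2500, 0.2500]
t=1: π = [0.2500, 0.3750, 0.3750]
t=2: π = [0.3750, 0.3125, 0.3125]
t=3: π = [0.3125, 0.3438, 0.3438]
t=4: π = [0.3438, 0.3281, 0.3281]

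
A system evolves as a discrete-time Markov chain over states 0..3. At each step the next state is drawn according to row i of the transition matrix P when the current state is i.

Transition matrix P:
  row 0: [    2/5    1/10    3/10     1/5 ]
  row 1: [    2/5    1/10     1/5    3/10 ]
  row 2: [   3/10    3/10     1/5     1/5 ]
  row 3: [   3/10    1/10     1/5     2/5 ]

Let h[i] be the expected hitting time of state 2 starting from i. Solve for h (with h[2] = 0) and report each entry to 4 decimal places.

h = [3.7915, 4.2180, 0.0000, 4.2654]

First-step conditioning: h[2] = 0; for i ≠ 2, h[i] = 1 + Σ_k P[i][k]·h[k].
  h[0] = 1 + 2/5·h[0] + 1/10·h[1] + 1/5·h[3]
  h[1] = 1 + 2/5·h[0] + 1/10·h[1] + 3/10·h[3]
  h[3] = 1 + 3/10·h[0] + 1/10·h[1] + 2/5·h[3]
Solving the 3×3 linear system over states ≠ 2 gives exactly h = [800/211, 890/211, 0, 900/211] (h[2] = 0 is the target).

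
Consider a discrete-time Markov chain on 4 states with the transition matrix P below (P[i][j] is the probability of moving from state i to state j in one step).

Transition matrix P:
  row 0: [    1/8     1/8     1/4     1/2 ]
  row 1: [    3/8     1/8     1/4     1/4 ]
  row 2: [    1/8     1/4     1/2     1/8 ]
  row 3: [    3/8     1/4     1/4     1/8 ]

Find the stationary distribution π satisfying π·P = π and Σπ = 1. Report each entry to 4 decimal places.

π = [0.2333, 0.1963, 0.3333, 0.2370]

Balance equations π_j = Σ_i π_i·P[i][j]:
  π_0 = 1/8·π_0 + 3/8·π_1 + 1/8·π_2 + 3/8·π_3
  π_1 = 1/8·π_0 + 1/8·π_1 + 1/4·π_2 + 1/4·π_3
  π_2 = 1/4·π_0 + 1/4·π_1 + 1/2·π_2 + 1/4·π_3
  normalize: π_0 + π_1 + π_2 + π_3 = 1
Solving the linear system gives exactly π = [7/30, 53/270, 1/3, 32/135].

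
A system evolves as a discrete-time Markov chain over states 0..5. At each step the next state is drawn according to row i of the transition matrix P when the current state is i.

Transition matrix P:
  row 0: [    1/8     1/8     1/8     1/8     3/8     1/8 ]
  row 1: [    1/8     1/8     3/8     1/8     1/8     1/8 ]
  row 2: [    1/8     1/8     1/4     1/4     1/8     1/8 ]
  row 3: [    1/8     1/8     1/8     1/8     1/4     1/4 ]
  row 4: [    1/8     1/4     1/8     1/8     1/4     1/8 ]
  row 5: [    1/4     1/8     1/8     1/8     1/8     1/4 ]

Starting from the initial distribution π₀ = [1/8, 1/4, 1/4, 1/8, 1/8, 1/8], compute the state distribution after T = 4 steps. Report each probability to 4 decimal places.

t=0: π = [0.1250, 0.2500, 0.2500, 0.1250, 0.1250, 0.1250]
t=1: π = [0.1406, 0.1406, 0.2188, 0.1563, 0.1875, 0.1563]
t=2: π = [0.1445, 0.1484, 0.1875, 0.1523, 0.2031, 0.1641]
t=3: π = [0.1455, 0.1504, 0.1855, 0.1484, 0.2056, 0.1646]
t=4: π = [0.1456, 0.1507, 0.1858, 0.1482, 0.2056, 0.1641]

π = [0.1456, 0.1507, 0.1858, 0.1482, 0.2056, 0.1641]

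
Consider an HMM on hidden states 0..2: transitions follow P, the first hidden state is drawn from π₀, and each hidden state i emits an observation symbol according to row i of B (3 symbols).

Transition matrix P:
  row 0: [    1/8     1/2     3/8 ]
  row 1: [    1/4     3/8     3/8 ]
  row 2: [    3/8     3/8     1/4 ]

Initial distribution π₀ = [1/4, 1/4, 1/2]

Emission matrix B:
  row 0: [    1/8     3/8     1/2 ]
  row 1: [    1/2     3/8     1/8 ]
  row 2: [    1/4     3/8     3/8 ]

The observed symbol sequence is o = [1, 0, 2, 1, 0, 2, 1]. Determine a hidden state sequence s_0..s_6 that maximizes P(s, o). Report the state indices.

path = [2, 1, 2, 0, 1, 0, 1]

t=0: δ = [9.375e-02, 9.375e-02, 1.875e-01]  (obs o_0=1)
t=1: δ = [8.789e-03, 3.516e-02, 1.172e-02]  ψ = [2, 2, 2]  (obs o_1=0)
t=2: δ = [4.395e-03, 1.648e-03, 4.944e-03]  ψ = [1, 1, 1]  (obs o_2=2)
t=3: δ = [6.952e-04, 8.240e-04, 6.180e-04]  ψ = [2, 0, 0]  (obs o_3=1)
t=4: δ = [2.897e-05, 1.738e-04, 7.725e-05]  ψ = [2, 0, 1]  (obs o_4=0)
t=5: δ = [2.173e-05, 8.147e-06, 2.444e-05]  ψ = [1, 1, 1]  (obs o_5=2)
t=6: δ = [3.437e-06, 4.074e-06, 3.055e-06]  ψ = [2, 0, 0]  (obs o_6=1)
backtrack: best end state = 1; path = [2, 1, 2, 0, 1, 0, 1]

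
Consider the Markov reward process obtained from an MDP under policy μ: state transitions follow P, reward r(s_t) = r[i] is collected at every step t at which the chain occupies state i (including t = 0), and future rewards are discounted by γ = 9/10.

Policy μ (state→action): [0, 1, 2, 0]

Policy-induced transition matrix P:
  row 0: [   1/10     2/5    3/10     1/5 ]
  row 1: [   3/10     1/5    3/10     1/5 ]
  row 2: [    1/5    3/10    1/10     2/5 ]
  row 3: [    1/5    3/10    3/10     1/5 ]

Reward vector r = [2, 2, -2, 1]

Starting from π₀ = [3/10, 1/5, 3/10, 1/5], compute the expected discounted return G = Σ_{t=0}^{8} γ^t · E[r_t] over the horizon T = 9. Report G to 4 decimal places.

G = 4.4672

t=0: π = [0.3000, 0.2000, 0.3000, 0.2000], E[r] = 0.6000, γ^t·E[r] = 0.600000, running G = 0.600000
t=1: π = [0.1900, 0.3100, 0.2400, 0.2600], E[r] = 0.7800, γ^t·E[r] = 0.702000, running G = 1.302000
t=2: π = [0.2120, 0.2880, 0.2520, 0.2480], E[r] = 0.7440, γ^t·E[r] = 0.602640, running G = 1.904640
t=3: π = [0.2076, 0.2924, 0.2496, 0.2504], E[r] = 0.7512, γ^t·E[r] = 0.547625, running G = 2.452265
t=4: π = [0.2085, 0.2915, 0.2501, 0.2499], E[r] = 0.7498, γ^t·E[r] = 0.491918, running G = 2.944182
t=5: π = [0.2083, 0.2917, 0.2500, 0.2500], E[r] = 0.7500, γ^t·E[r] = 0.442896, running G = 3.387078
t=6: π = [0.2083, 0.2917, 0.2500, 0.2500], E[r] = 0.7500, γ^t·E[r] = 0.398576, running G = 3.785654
t=7: π = [0.2083, 0.2917, 0.2500, 0.2500], E[r] = 0.7500, γ^t·E[r] = 0.358724, running G = 4.144377
t=8: π = [0.2083, 0.2917, 0.2500, 0.2500], E[r] = 0.7500, γ^t·E[r] = 0.322850, running G = 4.467228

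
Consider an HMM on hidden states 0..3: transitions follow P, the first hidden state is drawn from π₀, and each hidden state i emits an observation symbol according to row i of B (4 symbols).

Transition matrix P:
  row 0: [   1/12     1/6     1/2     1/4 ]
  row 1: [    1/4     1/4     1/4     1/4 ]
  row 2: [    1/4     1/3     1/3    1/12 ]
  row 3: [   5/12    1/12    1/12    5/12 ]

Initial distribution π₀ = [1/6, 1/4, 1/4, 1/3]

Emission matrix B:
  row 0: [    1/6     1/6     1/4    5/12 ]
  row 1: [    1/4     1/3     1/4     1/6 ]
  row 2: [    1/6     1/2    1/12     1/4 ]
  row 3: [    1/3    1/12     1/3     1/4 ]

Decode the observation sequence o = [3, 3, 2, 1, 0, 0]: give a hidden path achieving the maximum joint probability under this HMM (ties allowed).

t=0: δ = [6.944e-02, 4.167e-02, 6.250e-02, 8.333e-02]  (obs o_0=3)
t=1: δ = [1.447e-02, 3.472e-03, 8.681e-03, 8.681e-03]  ψ = [3, 2, 0, 3]  (obs o_1=3)
t=2: δ = [9.042e-04, 7.234e-04, 6.028e-04, 1.206e-03]  ψ = [3, 2, 0, 0]  (obs o_2=2)
t=3: δ = [8.372e-05, 6.698e-05, 2.261e-04, 4.186e-05]  ψ = [3, 2, 0, 3]  (obs o_3=1)
t=4: δ = [9.419e-06, 1.884e-05, 1.256e-05, 6.977e-06]  ψ = [2, 2, 2, 0]  (obs o_4=0)
t=5: δ = [7.849e-07, 1.177e-06, 7.849e-07, 1.570e-06]  ψ = [1, 1, 0, 1]  (obs o_5=0)
backtrack: best end state = 3; path = [3, 3, 0, 2, 1, 3]

path = [3, 3, 0, 2, 1, 3]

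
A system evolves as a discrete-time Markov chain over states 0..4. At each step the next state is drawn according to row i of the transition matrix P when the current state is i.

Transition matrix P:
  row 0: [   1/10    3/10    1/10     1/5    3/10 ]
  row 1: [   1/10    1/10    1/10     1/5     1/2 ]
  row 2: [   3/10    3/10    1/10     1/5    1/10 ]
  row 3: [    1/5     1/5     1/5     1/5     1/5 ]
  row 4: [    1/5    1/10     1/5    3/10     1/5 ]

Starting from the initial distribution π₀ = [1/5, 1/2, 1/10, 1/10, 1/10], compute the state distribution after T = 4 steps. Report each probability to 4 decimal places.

t=0: π = [0.2000, 0.5000, 0.1000, 0.1000, 0.1000]
t=1: π = [0.1400, 0.1700, 0.1200, 0.2100, 0.3600]
t=2: π = [0.1810, 0.1730, 0.1570, 0.2360, 0.2530]
t=3: π = [0.1803, 0.1912, 0.1489, 0.2253, 0.2543]
t=4: π = [0.1777, 0.1884, 0.1480, 0.2254, 0.2605]

π = [0.1777, 0.1884, 0.1480, 0.2254, 0.2605]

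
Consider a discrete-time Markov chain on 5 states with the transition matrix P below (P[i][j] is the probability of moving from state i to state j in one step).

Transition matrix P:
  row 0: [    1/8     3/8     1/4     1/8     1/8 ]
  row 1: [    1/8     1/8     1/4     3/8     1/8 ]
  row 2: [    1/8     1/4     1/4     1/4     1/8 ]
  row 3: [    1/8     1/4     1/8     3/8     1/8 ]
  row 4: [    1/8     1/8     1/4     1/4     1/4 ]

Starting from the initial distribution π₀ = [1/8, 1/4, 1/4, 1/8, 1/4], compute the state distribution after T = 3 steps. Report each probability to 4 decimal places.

π = [0.1250, 0.2200, 0.2131, 0.2988, 0.1431]

t=0: π = [0.1250, 0.2500, 0.2500, 0.1250, 0.2500]
t=1: π = [0.1250, 0.2031, 0.2344, 0.2813, 0.1563]
t=2: π = [0.1250, 0.2207, 0.2148, 0.2949, 0.1445]
t=3: π = [0.1250, 0.2200, 0.2131, 0.2988, 0.1431]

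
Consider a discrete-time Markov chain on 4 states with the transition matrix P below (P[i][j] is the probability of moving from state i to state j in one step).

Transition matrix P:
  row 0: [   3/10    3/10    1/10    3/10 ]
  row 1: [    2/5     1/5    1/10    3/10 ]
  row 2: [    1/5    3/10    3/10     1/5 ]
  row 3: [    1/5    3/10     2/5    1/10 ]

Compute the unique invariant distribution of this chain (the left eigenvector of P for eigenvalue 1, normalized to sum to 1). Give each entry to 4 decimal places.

π = [0.2828, 0.2727, 0.2121, 0.2323]

Balance equations π_j = Σ_i π_i·P[i][j]:
  π_0 = 3/10·π_0 + 2/5·π_1 + 1/5·π_2 + 1/5·π_3
  π_1 = 3/10·π_0 + 1/5·π_1 + 3/10·π_2 + 3/10·π_3
  π_2 = 1/10·π_0 + 1/10·π_1 + 3/10·π_2 + 2/5·π_3
  normalize: π_0 + π_1 + π_2 + π_3 = 1
Solving the linear system gives exactly π = [28/99, 3/11, 7/33, 23/99].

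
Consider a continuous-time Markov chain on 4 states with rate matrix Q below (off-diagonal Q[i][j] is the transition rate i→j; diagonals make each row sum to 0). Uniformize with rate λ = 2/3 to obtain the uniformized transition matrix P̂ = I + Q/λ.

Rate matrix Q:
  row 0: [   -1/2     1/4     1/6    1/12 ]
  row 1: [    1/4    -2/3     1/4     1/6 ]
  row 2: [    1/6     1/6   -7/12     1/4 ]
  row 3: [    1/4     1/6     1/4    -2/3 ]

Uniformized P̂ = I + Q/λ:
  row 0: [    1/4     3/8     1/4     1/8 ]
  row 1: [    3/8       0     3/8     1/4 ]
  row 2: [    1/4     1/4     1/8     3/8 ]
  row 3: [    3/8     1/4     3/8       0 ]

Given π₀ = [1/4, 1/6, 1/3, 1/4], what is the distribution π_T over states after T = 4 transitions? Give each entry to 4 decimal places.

t=0: π = [0.2500, 0.1667, 0.3333, 0.2500]
t=1: π = [0.3021, 0.2396, 0.2604, 0.1979]
t=2: π = [0.3047, 0.2279, 0.2721, 0.1953]
t=3: π = [0.3029, 0.2311, 0.2689, 0.1971]
t=4: π = [0.3035, 0.2301, 0.2699, 0.1965]

π = [0.3035, 0.2301, 0.2699, 0.1965]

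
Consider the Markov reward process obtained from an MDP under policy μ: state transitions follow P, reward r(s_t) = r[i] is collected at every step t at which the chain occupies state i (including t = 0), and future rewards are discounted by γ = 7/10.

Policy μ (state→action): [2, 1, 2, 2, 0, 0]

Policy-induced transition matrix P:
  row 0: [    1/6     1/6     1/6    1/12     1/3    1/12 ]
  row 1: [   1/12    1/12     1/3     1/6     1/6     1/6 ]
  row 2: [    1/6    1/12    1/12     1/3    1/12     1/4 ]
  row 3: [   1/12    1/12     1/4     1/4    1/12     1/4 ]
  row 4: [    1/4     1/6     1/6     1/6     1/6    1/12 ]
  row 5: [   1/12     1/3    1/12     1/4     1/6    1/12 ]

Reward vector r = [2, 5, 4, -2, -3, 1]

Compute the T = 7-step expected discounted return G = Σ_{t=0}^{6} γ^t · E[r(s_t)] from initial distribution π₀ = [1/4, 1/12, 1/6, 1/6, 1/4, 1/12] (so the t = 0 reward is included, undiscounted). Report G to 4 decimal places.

G = 2.6048

t=0: π = [0.2500, 0.0833, 0.1667, 0.1667, 0.2500, 0.0833], E[r] = 0.5833, γ^t·E[r] = 0.583333, running G = 0.583333
t=1: π = [0.1597, 0.1458, 0.1736, 0.1944, 0.1806, 0.1458], E[r] = 0.9583, γ^t·E[r] = 0.670833, running G = 1.254167
t=2: π = [0.1412, 0.1481, 0.1806, 0.2106, 0.1626, 0.1568], E[r] = 0.9931, γ^t·E[r] = 0.486597, running G = 1.740764
t=3: π = [0.1372, 0.1479, 0.1808, 0.2156, 0.1576, 0.1609], E[r] = 0.9938, γ^t·E[r] = 0.340883, running G = 2.081647
t=4: π = [0.1361, 0.1481, 0.1808, 0.2167, 0.1565, 0.1617], E[r] = 0.9948, γ^t·E[r] = 0.238846, running G = 2.320492
t=5: π = [0.1358, 0.1481, 0.1809, 0.2170, 0.1562, 0.1619], E[r] = 0.9952, γ^t·E[r] = 0.167256, running G = 2.487748
t=6: π = [0.1358, 0.1482, 0.1809, 0.2171, 0.1561, 0.1620], E[r] = 0.9952, γ^t·E[r] = 0.117084, running G = 2.604831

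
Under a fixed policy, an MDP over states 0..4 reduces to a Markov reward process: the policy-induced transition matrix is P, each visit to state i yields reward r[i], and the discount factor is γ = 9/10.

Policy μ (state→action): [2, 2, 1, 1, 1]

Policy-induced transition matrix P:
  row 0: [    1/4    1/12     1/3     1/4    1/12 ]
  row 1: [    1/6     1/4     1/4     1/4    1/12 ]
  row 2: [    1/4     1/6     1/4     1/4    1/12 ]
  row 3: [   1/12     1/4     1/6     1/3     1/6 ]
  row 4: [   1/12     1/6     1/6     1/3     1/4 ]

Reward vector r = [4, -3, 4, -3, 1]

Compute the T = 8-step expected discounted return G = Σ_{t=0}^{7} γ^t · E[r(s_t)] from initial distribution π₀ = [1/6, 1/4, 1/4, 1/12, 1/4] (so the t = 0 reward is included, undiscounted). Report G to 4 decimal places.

t=0: π = [0.1667, 0.2500, 0.2500, 0.0833, 0.2500], E[r] = 0.9167, γ^t·E[r] = 0.916667, running G = 0.916667
t=1: π = [0.1736, 0.1806, 0.2361, 0.2778, 0.1319], E[r] = 0.3958, γ^t·E[r] = 0.356250, running G = 1.272917
t=2: π = [0.1667, 0.1904, 0.2303, 0.2841, 0.1285], E[r] = 0.2928, γ^t·E[r] = 0.237188, running G = 1.510104
t=3: π = [0.1654, 0.1923, 0.2295, 0.2844, 0.1284], E[r] = 0.2778, γ^t·E[r] = 0.202500, running G = 1.712604
t=4: π = [0.1652, 0.1926, 0.2294, 0.2844, 0.1284], E[r] = 0.2756, γ^t·E[r] = 0.180824, running G = 1.893428
t=5: π = [0.1651, 0.1927, 0.2294, 0.2844, 0.1284], E[r] = 0.2753, γ^t·E[r] = 0.162554, running G = 2.055982
t=6: π = [0.1651, 0.1927, 0.2294, 0.2844, 0.1284], E[r] = 0.2752, γ^t·E[r] = 0.146273, running G = 2.202255
t=7: π = [0.1651, 0.1927, 0.2294, 0.2844, 0.1284], E[r] = 0.2752, γ^t·E[r] = 0.131642, running G = 2.333897

G = 2.3339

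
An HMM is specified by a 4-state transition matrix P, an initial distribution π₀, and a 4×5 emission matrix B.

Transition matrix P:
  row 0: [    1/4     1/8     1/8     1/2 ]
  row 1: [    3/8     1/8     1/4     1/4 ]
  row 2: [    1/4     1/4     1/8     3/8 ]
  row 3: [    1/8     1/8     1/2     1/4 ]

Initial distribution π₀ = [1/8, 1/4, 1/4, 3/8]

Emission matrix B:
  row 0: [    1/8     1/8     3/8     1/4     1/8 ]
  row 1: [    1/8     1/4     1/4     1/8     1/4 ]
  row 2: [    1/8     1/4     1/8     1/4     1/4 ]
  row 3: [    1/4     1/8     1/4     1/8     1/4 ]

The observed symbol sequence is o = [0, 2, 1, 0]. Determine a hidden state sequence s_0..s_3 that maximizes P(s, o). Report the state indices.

path = [3, 3, 2, 3]

t=0: δ = [1.562e-02, 3.125e-02, 3.125e-02, 9.375e-02]  (obs o_0=0)
t=1: δ = [4.395e-03, 2.930e-03, 5.859e-03, 5.859e-03]  ψ = [1, 3, 3, 3]  (obs o_1=2)
t=2: δ = [1.831e-04, 3.662e-04, 7.324e-04, 2.747e-04]  ψ = [2, 2, 3, 0]  (obs o_2=1)
t=3: δ = [2.289e-05, 2.289e-05, 1.717e-05, 6.866e-05]  ψ = [2, 2, 3, 2]  (obs o_3=0)
backtrack: best end state = 3; path = [3, 3, 2, 3]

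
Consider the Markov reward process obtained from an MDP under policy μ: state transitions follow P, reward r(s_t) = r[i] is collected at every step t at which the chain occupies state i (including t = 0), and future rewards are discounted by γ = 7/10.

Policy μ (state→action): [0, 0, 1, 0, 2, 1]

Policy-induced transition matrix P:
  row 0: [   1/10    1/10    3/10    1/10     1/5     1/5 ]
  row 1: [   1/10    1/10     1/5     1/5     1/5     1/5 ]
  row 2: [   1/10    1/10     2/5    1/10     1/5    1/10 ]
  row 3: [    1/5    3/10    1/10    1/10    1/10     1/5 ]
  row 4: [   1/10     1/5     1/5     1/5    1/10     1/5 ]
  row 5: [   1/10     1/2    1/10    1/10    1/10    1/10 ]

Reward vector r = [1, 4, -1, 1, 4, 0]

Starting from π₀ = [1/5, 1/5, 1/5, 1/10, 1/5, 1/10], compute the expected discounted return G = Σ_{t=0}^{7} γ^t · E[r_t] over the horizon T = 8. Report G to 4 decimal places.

G = 4.7817

t=0: π = [0.2000, 0.2000, 0.2000, 0.1000, 0.2000, 0.1000], E[r] = 1.7000, γ^t·E[r] = 1.700000, running G = 1.700000
t=1: π = [0.1100, 0.1800, 0.2400, 0.1400, 0.1600, 0.1700], E[r] = 1.3700, γ^t·E[r] = 0.959000, running G = 2.659000
t=2: π = [0.1140, 0.2120, 0.2280, 0.1340, 0.1530, 0.1590], E[r] = 1.4800, γ^t·E[r] = 0.725200, running G = 3.384200
t=3: π = [0.1134, 0.2057, 0.2277, 0.1365, 0.1554, 0.1613], E[r] = 1.4666, γ^t·E[r] = 0.503044, running G = 3.887244
t=4: π = [0.1137, 0.2074, 0.2271, 0.1361, 0.1547, 0.1611], E[r] = 1.4708, γ^t·E[r] = 0.353144, running G = 4.240388
t=5: π = [0.1136, 0.2071, 0.2271, 0.1362, 0.1548, 0.1612], E[r] = 1.4705, γ^t·E[r] = 0.247149, running G = 4.487537
t=6: π = [0.1136, 0.2072, 0.2270, 0.1362, 0.1548, 0.1612], E[r] = 1.4707, γ^t·E[r] = 0.173024, running G = 4.660561
t=7: π = [0.1136, 0.2072, 0.2270, 0.1362, 0.1548, 0.1612], E[r] = 1.4707, γ^t·E[r] = 0.121116, running G = 4.781677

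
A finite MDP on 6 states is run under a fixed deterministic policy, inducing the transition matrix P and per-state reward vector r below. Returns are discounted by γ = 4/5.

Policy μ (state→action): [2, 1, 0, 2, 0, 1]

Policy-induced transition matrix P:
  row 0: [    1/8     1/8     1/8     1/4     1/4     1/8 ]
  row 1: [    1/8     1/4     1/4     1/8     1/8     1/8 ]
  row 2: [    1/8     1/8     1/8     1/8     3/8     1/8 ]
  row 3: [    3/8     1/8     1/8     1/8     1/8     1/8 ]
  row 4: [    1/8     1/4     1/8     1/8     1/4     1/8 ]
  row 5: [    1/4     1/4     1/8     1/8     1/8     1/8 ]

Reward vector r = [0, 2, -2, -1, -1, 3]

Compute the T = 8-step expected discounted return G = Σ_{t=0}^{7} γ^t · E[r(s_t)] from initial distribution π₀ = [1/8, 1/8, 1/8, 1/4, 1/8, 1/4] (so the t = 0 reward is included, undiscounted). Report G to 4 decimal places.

t=0: π = [0.1250, 0.1250, 0.1250, 0.2500, 0.1250, 0.2500], E[r] = 0.3750, γ^t·E[r] = 0.375000, running G = 0.375000
t=1: π = [0.2188, 0.1875, 0.1406, 0.1406, 0.1875, 0.1250], E[r] = 0.1406, γ^t·E[r] = 0.112500, running G = 0.487500
t=2: π = [0.1758, 0.1875, 0.1484, 0.1523, 0.2109, 0.1250], E[r] = 0.0898, γ^t·E[r] = 0.057500, running G = 0.545000
t=3: π = [0.1787, 0.1904, 0.1484, 0.1470, 0.2104, 0.1250], E[r] = 0.1016, γ^t·E[r] = 0.052000, running G = 0.597000
t=4: π = [0.1774, 0.1907, 0.1488, 0.1473, 0.2108, 0.1250], E[r] = 0.1008, γ^t·E[r] = 0.041275, running G = 0.638275
t=5: π = [0.1775, 0.1908, 0.1488, 0.1472, 0.2107, 0.1250], E[r] = 0.1011, γ^t·E[r] = 0.033113, running G = 0.671388
t=6: π = [0.1774, 0.1908, 0.1489, 0.1472, 0.2107, 0.1250], E[r] = 0.1010, γ^t·E[r] = 0.026480, running G = 0.697868
t=7: π = [0.1774, 0.1908, 0.1489, 0.1472, 0.2107, 0.1250], E[r] = 0.1010, γ^t·E[r] = 0.021186, running G = 0.719054

G = 0.7191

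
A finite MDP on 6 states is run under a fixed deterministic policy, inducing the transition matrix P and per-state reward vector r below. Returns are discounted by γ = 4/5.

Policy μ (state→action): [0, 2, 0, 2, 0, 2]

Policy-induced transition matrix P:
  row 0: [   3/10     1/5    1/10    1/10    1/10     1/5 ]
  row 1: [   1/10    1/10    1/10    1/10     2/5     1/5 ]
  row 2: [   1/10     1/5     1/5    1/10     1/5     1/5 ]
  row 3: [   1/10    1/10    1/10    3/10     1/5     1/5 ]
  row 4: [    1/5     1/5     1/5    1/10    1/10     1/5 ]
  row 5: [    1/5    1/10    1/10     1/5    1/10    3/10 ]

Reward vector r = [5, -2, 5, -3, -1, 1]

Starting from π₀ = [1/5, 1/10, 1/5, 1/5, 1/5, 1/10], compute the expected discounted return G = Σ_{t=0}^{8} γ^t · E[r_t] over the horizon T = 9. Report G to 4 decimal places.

t=0: π = [0.2000, 0.1000, 0.2000, 0.2000, 0.2000, 0.1000], E[r] = 1.1000, γ^t·E[r] = 1.100000, running G = 1.100000
t=1: π = [0.1700, 0.1600, 0.1400, 0.1500, 0.1700, 0.2100], E[r] = 0.8200, γ^t·E[r] = 0.656000, running G = 1.756000
t=2: π = [0.1720, 0.1480, 0.1310, 0.1510, 0.1770, 0.2210], E[r] = 0.8100, γ^t·E[r] = 0.518400, running G = 2.274400
t=3: π = [0.1742, 0.1480, 0.1308, 0.1523, 0.1726, 0.2221], E[r] = 0.8216, γ^t·E[r] = 0.420659, running G = 2.695059
t=4: π = [0.1743, 0.1478, 0.1303, 0.1527, 0.1727, 0.2222], E[r] = 0.8192, γ^t·E[r] = 0.335553, running G = 3.030612
t=5: π = [0.1744, 0.1477, 0.1303, 0.1528, 0.1726, 0.2222], E[r] = 0.8192, γ^t·E[r] = 0.268419, running G = 3.299031
t=6: π = [0.1744, 0.1477, 0.1303, 0.1528, 0.1726, 0.2222], E[r] = 0.8191, γ^t·E[r] = 0.214713, running G = 3.513744
t=7: π = [0.1744, 0.1477, 0.1303, 0.1528, 0.1726, 0.2222], E[r] = 0.8191, γ^t·E[r] = 0.171768, running G = 3.685511
t=8: π = [0.1744, 0.1477, 0.1303, 0.1528, 0.1726, 0.2222], E[r] = 0.8190, γ^t·E[r] = 0.137413, running G = 3.822925

G = 3.8229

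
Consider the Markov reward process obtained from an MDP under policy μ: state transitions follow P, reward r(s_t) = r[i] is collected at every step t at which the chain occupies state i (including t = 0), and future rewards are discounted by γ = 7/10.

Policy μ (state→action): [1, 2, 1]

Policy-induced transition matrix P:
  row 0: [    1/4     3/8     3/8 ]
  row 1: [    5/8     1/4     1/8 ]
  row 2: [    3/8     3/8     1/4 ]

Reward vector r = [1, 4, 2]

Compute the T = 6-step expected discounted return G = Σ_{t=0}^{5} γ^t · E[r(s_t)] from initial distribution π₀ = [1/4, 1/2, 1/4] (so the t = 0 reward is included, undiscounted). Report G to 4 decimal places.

t=0: π = [0.2500, 0.5000, 0.2500], E[r] = 2.7500, γ^t·E[r] = 2.750000, running G = 2.750000
t=1: π = [0.4688, 0.3125, 0.2188], E[r] = 2.1563, γ^t·E[r] = 1.509375, running G = 4.259375
t=2: π = [0.3945, 0.3359, 0.2695], E[r] = 2.2773, γ^t·E[r] = 1.115898, running G = 5.375273
t=3: π = [0.4097, 0.3330, 0.2573], E[r] = 2.2563, γ^t·E[r] = 0.773927, running G = 6.149201
t=4: π = [0.4070, 0.3334, 0.2596], E[r] = 2.2597, γ^t·E[r] = 0.542555, running G = 6.691756
t=5: π = [0.4075, 0.3333, 0.2592], E[r] = 2.2592, γ^t·E[r] = 0.379703, running G = 7.071458

G = 7.0715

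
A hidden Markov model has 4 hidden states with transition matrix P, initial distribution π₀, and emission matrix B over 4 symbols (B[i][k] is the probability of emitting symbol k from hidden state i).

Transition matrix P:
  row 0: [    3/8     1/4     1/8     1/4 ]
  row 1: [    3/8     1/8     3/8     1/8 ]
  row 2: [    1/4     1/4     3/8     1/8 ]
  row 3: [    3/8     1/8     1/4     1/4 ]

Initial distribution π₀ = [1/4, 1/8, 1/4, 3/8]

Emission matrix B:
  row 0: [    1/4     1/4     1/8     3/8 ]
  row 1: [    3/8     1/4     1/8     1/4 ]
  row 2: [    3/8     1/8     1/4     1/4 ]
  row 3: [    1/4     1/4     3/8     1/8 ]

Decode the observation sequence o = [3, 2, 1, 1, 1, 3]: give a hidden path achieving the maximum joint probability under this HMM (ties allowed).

t=0: δ = [9.375e-02, 3.125e-02, 6.250e-02, 4.688e-02]  (obs o_0=3)
t=1: δ = [4.395e-03, 2.930e-03, 5.859e-03, 8.789e-03]  ψ = [0, 0, 2, 0]  (obs o_1=2)
t=2: δ = [8.240e-04, 3.662e-04, 2.747e-04, 5.493e-04]  ψ = [3, 2, 2, 3]  (obs o_2=1)
t=3: δ = [7.725e-05, 5.150e-05, 1.717e-05, 5.150e-05]  ψ = [0, 0, 1, 0]  (obs o_3=1)
t=4: δ = [7.242e-06, 4.828e-06, 2.414e-06, 4.828e-06]  ψ = [0, 0, 1, 0]  (obs o_4=1)
t=5: δ = [1.018e-06, 4.526e-07, 4.526e-07, 2.263e-07]  ψ = [0, 0, 1, 0]  (obs o_5=3)
backtrack: best end state = 0; path = [0, 3, 0, 0, 0, 0]

path = [0, 3, 0, 0, 0, 0]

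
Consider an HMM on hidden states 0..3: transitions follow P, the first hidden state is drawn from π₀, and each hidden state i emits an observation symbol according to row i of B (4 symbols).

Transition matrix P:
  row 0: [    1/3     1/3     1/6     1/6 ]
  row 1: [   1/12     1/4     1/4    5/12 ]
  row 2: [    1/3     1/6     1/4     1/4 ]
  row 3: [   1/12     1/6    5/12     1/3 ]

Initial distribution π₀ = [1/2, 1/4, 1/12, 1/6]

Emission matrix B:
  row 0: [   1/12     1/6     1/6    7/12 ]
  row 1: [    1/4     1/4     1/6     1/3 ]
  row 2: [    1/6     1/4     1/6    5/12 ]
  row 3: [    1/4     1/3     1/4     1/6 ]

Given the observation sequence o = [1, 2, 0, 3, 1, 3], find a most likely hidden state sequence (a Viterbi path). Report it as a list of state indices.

path = [1, 3, 3, 2, 3, 2]

t=0: δ = [8.333e-02, 6.250e-02, 2.083e-02, 5.556e-02]  (obs o_0=1)
t=1: δ = [4.630e-03, 4.630e-03, 3.858e-03, 6.510e-03]  ψ = [0, 0, 3, 1]  (obs o_1=2)
t=2: δ = [1.286e-04, 3.858e-04, 4.521e-04, 5.425e-04]  ψ = [0, 0, 3, 3]  (obs o_2=0)
t=3: δ = [8.791e-05, 3.215e-05, 9.419e-05, 3.014e-05]  ψ = [2, 1, 3, 3]  (obs o_3=3)
t=4: δ = [5.233e-06, 7.326e-06, 5.887e-06, 7.849e-06]  ψ = [2, 0, 2, 2]  (obs o_4=1)
t=5: δ = [1.145e-06, 6.105e-07, 1.363e-06, 5.087e-07]  ψ = [2, 1, 3, 1]  (obs o_5=3)
backtrack: best end state = 2; path = [1, 3, 3, 2, 3, 2]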